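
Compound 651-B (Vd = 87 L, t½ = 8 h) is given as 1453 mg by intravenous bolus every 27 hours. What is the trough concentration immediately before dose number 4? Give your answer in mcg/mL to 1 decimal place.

f = (1/2)^(τ/t½) = (1/2)^(27/8) ≈ 0.0964.
C₀ = D/Vd = 1453/87 ≈ 16.701 mcg/mL.
Before the 4th dose, 3 doses have been given. Superposition: Cmin = C₀·(f + f² + … + f^3).
≈ 16.701 × (0.0964 + 0.0093 + 0.0009) ≈ 16.701 × 0.1066 ≈ 1.780 mcg/mL.

1.8 mcg/mL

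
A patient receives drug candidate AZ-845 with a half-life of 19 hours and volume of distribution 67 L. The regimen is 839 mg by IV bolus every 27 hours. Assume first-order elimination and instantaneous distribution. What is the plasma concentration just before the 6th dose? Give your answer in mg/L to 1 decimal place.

7.4 mg/L

f = (1/2)^(τ/t½) = (1/2)^(27/19) ≈ 0.3734.
C₀ = D/Vd = 839/67 ≈ 12.522 mg/L.
Before the 6th dose, 5 doses have been given. Superposition: Cmin = C₀·(f + f² + … + f^5).
≈ 12.522 × (0.3734 + 0.1394 + 0.0521 + 0.0194 + 0.0073) ≈ 12.522 × 0.5916 ≈ 7.408 mg/L.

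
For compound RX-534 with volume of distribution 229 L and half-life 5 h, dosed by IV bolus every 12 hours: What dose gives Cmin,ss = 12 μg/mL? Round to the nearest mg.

11756 mg

τ/t½ = 12/5 ≈ 2.4, so f = (1/2)^(12/5) ≈ 0.189465.
Cmin,ss = (D/Vd)·f/(1−f), so D = Cmin,ss·Vd·(1−f)/f.
D = 12 × 229 × (1−f)/f ≈ 12 × 229 × 4.27802 ≈ 11756.00 mg.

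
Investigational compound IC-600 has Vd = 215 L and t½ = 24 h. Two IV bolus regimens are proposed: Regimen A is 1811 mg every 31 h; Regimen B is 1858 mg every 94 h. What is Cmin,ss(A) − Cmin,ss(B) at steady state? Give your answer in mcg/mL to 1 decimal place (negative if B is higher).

Regimen A: f = (1/2)^(31/24) ≈ 0.4085; Cmin,ss = (1811/215)·f/(1−f) ≈ 5.817 mcg/mL.
Regimen B: f = (1/2)^(94/24) ≈ 0.0662; Cmin,ss = (1858/215)·f/(1−f) ≈ 0.613 mcg/mL.
Difference ≈ 5.817 − 0.613 ≈ 5.204 mcg/mL.

5.2 mcg/mL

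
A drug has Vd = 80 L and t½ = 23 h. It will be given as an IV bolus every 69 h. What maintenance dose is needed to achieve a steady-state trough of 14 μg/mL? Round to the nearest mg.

7840 mg

τ/t½ = 69/23 ≈ 3, so f = (1/2)^(69/23) ≈ 0.125000.
Cmin,ss = (D/Vd)·f/(1−f), so D = Cmin,ss·Vd·(1−f)/f.
D = 14 × 80 × (1−f)/f ≈ 14 × 80 × 7.00000 ≈ 7840.00 mg.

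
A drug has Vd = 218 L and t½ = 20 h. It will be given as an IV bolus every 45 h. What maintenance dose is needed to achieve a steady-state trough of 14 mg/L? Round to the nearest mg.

11466 mg

τ/t½ = 45/20 ≈ 2.25, so f = (1/2)^(45/20) ≈ 0.210224.
Cmin,ss = (D/Vd)·f/(1−f), so D = Cmin,ss·Vd·(1−f)/f.
D = 14 × 218 × (1−f)/f ≈ 14 × 218 × 3.75683 ≈ 11465.85 mg.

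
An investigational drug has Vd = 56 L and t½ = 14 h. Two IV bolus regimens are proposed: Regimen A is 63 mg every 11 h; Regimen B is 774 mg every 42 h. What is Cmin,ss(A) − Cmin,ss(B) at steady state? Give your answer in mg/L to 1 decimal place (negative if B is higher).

-0.4 mg/L

Regimen A: f = (1/2)^(11/14) ≈ 0.5801; Cmin,ss = (63/56)·f/(1−f) ≈ 1.554 mg/L.
Regimen B: f = (1/2)^(42/14) ≈ 0.1250; Cmin,ss = (774/56)·f/(1−f) ≈ 1.974 mg/L.
Difference ≈ 1.554 − 1.974 ≈ -0.420 mg/L.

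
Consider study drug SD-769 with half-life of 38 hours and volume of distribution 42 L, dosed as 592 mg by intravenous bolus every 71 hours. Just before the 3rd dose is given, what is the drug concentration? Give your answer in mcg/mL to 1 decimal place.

f = (1/2)^(τ/t½) = (1/2)^(71/38) ≈ 0.2739.
C₀ = D/Vd = 592/42 ≈ 14.095 mcg/mL.
Before the 3rd dose, 2 doses have been given. Superposition: Cmin = C₀·(f + f²).
≈ 14.095 × (0.2739 + 0.0750) ≈ 14.095 × 0.3489 ≈ 4.918 mcg/mL.

4.9 mcg/mL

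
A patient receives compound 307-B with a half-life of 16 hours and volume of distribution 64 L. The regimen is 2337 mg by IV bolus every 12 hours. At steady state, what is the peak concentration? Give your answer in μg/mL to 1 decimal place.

τ/t½ = 12/16 ≈ 0.75, so fraction remaining f = (1/2)^(12/16) ≈ 0.5946.
Accumulation ratio R = 1/(1 − f) ≈ 1/0.4054 ≈ 2.4667.
Each bolus raises the concentration by D/Vd = 2337/64 ≈ 36.516 μg/mL.
Cmax,ss = C₀/(1 − f) ≈ 36.516/0.4054 ≈ 90.074 μg/mL.

90.1 μg/mL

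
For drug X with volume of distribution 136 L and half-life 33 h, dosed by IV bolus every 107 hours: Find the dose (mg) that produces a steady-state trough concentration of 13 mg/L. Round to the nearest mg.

14964 mg

τ/t½ = 107/33 ≈ 3.2424, so f = (1/2)^(107/33) ≈ 0.105665.
Cmin,ss = (D/Vd)·f/(1−f), so D = Cmin,ss·Vd·(1−f)/f.
D = 13 × 136 × (1−f)/f ≈ 13 × 136 × 8.46387 ≈ 14964.12 mg.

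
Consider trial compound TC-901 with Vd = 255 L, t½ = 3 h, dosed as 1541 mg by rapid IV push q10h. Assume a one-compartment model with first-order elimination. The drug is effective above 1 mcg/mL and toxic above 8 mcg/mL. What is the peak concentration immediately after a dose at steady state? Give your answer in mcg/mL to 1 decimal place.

6.7 mcg/mL

τ/t½ = 10/3 ≈ 3.3333, so fraction remaining f = (1/2)^(10/3) ≈ 0.0992.
Accumulation ratio R = 1/(1 − f) ≈ 1/0.9008 ≈ 1.1101.
Each bolus raises the concentration by D/Vd = 1541/255 ≈ 6.043 mcg/mL.
Cmax,ss = C₀/(1 − f) ≈ 6.043/0.9008 ≈ 6.708 mcg/mL.
Peak 6.7 mcg/mL vs MTC 8 mcg/mL: below toxic threshold.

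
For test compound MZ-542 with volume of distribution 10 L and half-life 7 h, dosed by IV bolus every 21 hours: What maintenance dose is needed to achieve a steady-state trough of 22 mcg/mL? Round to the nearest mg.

1540 mg

τ/t½ = 21/7 ≈ 3, so f = (1/2)^(21/7) ≈ 0.125000.
Cmin,ss = (D/Vd)·f/(1−f), so D = Cmin,ss·Vd·(1−f)/f.
D = 22 × 10 × (1−f)/f ≈ 22 × 10 × 7.00000 ≈ 1540.00 mg.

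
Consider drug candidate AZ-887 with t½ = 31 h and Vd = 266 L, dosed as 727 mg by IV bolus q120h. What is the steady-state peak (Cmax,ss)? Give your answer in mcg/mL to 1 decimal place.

τ/t½ = 120/31 ≈ 3.871, so fraction remaining f = (1/2)^(120/31) ≈ 0.0683.
At steady state, accumulation factor R = 1/(1 − e^(−kτ)) ≈ 1.0733.
Each bolus raises the concentration by D/Vd = 727/266 ≈ 2.733 mcg/mL.
Steady-state peak Cmax,ss = C₀·R ≈ 2.733 × 1.0733 ≈ 2.933 mcg/mL.

2.9 mcg/mL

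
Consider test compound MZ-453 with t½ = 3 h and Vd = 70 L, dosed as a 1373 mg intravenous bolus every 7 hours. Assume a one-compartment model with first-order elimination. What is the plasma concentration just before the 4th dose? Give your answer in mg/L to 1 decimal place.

f = (1/2)^(τ/t½) = (1/2)^(7/3) ≈ 0.1984.
C₀ = D/Vd = 1373/70 ≈ 19.614 mg/L.
Before the 4th dose, 3 doses have been given. Superposition: Cmin = C₀·(f + f² + … + f^3).
≈ 19.614 × (0.1984 + 0.0394 + 0.0078) ≈ 19.614 × 0.2456 ≈ 4.817 mg/L.

4.8 mg/L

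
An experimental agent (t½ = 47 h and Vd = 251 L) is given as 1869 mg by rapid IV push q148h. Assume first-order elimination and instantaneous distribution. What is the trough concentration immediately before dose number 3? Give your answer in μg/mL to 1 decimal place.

f = (1/2)^(τ/t½) = (1/2)^(148/47) ≈ 0.1127.
C₀ = D/Vd = 1869/251 ≈ 7.446 μg/mL.
Before the 3rd dose, 2 doses have been given. Superposition: Cmin = C₀·(f + f²).
≈ 7.446 × (0.1127 + 0.0127) ≈ 7.446 × 0.1254 ≈ 0.934 μg/mL.

0.9 μg/mL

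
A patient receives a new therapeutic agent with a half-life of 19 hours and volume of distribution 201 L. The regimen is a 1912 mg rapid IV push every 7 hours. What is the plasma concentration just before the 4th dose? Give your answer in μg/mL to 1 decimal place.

17.5 μg/mL

f = (1/2)^(τ/t½) = (1/2)^(7/19) ≈ 0.7746.
C₀ = D/Vd = 1912/201 ≈ 9.512 μg/mL.
Before the 4th dose, 3 doses have been given. Superposition: Cmin = C₀·(f + f² + … + f^3).
≈ 9.512 × (0.7746 + 0.6000 + 0.4648) ≈ 9.512 × 1.8394 ≈ 17.496 μg/mL.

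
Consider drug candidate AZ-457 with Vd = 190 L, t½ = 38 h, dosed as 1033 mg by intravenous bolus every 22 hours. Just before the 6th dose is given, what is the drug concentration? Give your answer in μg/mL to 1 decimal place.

f = (1/2)^(τ/t½) = (1/2)^(22/38) ≈ 0.6695.
C₀ = D/Vd = 1033/190 ≈ 5.437 μg/mL.
Before the 6th dose, 5 doses have been given. Superposition: Cmin = C₀·(f + f² + … + f^5).
≈ 5.437 × (0.6695 + 0.4482 + 0.3001 + 0.2009 + 0.1345) ≈ 5.437 × 1.7532 ≈ 9.532 μg/mL.

9.5 μg/mL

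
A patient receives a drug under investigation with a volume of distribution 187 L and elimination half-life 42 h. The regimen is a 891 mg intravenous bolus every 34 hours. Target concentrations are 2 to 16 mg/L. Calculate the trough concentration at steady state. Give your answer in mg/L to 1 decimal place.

τ/t½ = 34/42 ≈ 0.80952, so fraction remaining f = (1/2)^(34/42) ≈ 0.5706.
Single-dose peak C₀ = D/Vd = 891/187 ≈ 4.765 mg/L.
Steady-state trough Cmin,ss = C₀·f/(1−f) ≈ 4.765 × 0.5706/0.4294 ≈ 6.332 mg/L.
Trough 6.3 mg/L vs MEC 2 mg/L: adequate.

6.3 mg/L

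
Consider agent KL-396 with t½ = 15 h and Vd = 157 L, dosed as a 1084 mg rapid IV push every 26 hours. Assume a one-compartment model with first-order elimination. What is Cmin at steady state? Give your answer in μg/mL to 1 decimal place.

Over one 26-h interval, 26/15 ≈ 1.7333 half-lives elapse, leaving f ≈ 0.3008 of each dose.
Single-dose peak C₀ = D/Vd = 1084/157 ≈ 6.904 μg/mL.
Steady-state trough Cmin,ss = C₀·f/(1−f) ≈ 6.904 × 0.3008/0.6992 ≈ 2.970 μg/mL.

3.0 μg/mL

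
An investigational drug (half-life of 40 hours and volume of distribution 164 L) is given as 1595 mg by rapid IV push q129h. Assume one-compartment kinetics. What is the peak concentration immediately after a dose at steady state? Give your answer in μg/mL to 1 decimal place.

10.9 μg/mL

k = ln2/t½ = ln2/40 ≈ 0.017329 h⁻¹; fraction remaining f = e^(−kτ) = e^(−0.017329×129) ≈ 0.1069.
At steady state, accumulation factor R = 1/(1 − e^(−kτ)) ≈ 1.1197.
Single-dose peak C₀ = D/Vd = 1595/164 ≈ 9.726 μg/mL.
Steady-state peak Cmax,ss = C₀·R ≈ 9.726 × 1.1197 ≈ 10.890 μg/mL.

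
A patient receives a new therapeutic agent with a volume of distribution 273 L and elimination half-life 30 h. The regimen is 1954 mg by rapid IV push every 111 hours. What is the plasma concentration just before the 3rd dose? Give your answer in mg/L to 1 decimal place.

f = (1/2)^(τ/t½) = (1/2)^(111/30) ≈ 0.0769.
C₀ = D/Vd = 1954/273 ≈ 7.158 mg/L.
Before the 3rd dose, 2 doses have been given. Superposition: Cmin = C₀·(f + f²).
≈ 7.158 × (0.0769 + 0.0059) ≈ 7.158 × 0.0828 ≈ 0.593 mg/L.

0.6 mg/L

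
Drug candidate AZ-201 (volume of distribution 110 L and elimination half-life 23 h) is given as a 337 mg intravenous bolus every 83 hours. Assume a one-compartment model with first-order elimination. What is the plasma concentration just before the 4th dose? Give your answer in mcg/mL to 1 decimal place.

0.3 mcg/mL

f = (1/2)^(τ/t½) = (1/2)^(83/23) ≈ 0.0820.
C₀ = D/Vd = 337/110 ≈ 3.064 mcg/mL.
Before the 4th dose, 3 doses have been given. Superposition: Cmin = C₀·(f + f² + … + f^3).
≈ 3.064 × (0.0820 + 0.0067 + 0.0006) ≈ 3.064 × 0.0893 ≈ 0.274 mcg/mL.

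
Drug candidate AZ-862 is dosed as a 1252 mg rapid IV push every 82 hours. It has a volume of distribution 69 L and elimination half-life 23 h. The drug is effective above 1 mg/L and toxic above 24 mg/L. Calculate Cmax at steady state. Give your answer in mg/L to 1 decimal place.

19.8 mg/L

τ/t½ = 82/23 ≈ 3.5652, so fraction remaining f = (1/2)^(82/23) ≈ 0.0845.
Accumulation ratio R = 1/(1 − f) ≈ 1/0.9155 ≈ 1.0923.
Single-dose peak C₀ = D/Vd = 1252/69 ≈ 18.145 mg/L.
Steady-state peak Cmax,ss = C₀·R ≈ 18.145 × 1.0923 ≈ 19.820 mg/L.
Peak 19.8 mg/L vs MTC 24 mg/L: below toxic threshold.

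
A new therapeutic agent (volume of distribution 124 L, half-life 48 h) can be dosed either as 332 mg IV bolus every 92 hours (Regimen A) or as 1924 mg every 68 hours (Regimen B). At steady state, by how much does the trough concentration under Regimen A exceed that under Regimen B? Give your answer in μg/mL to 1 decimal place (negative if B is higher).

Regimen A: f = (1/2)^(92/48) ≈ 0.2649; Cmin,ss = (332/124)·f/(1−f) ≈ 0.965 μg/mL.
Regimen B: f = (1/2)^(68/48) ≈ 0.3746; Cmin,ss = (1924/124)·f/(1−f) ≈ 9.294 μg/mL.
Difference ≈ 0.965 − 9.294 ≈ -8.329 μg/mL.

-8.3 μg/mL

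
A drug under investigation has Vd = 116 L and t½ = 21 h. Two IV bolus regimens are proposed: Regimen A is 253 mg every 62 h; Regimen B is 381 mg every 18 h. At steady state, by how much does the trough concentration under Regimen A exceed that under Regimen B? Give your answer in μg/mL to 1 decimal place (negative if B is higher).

Regimen A: f = (1/2)^(62/21) ≈ 0.1292; Cmin,ss = (253/116)·f/(1−f) ≈ 0.324 μg/mL.
Regimen B: f = (1/2)^(18/21) ≈ 0.5520; Cmin,ss = (381/116)·f/(1−f) ≈ 4.047 μg/mL.
Difference ≈ 0.324 − 4.047 ≈ -3.723 μg/mL.

-3.7 μg/mL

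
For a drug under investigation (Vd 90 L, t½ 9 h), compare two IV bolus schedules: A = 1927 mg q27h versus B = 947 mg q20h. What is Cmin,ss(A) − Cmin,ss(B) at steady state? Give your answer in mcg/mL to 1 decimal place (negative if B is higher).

Regimen A: f = (1/2)^(27/9) ≈ 0.1250; Cmin,ss = (1927/90)·f/(1−f) ≈ 3.059 mcg/mL.
Regimen B: f = (1/2)^(20/9) ≈ 0.2143; Cmin,ss = (947/90)·f/(1−f) ≈ 2.870 mcg/mL.
Difference ≈ 3.059 − 2.870 ≈ 0.189 mcg/mL.

0.2 mcg/mL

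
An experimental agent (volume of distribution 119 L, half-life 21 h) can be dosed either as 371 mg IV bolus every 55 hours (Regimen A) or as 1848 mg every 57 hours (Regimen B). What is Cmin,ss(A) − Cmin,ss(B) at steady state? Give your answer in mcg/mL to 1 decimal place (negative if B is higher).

-2.2 mcg/mL

Regimen A: f = (1/2)^(55/21) ≈ 0.1628; Cmin,ss = (371/119)·f/(1−f) ≈ 0.606 mcg/mL.
Regimen B: f = (1/2)^(57/21) ≈ 0.1524; Cmin,ss = (1848/119)·f/(1−f) ≈ 2.792 mcg/mL.
Difference ≈ 0.606 − 2.792 ≈ -2.186 mcg/mL.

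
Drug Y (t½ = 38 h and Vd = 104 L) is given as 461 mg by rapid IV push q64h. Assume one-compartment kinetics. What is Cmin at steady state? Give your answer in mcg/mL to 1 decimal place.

τ/t½ = 64/38 ≈ 1.6842, so fraction remaining f = (1/2)^(64/38) ≈ 0.3112.
At steady state, accumulation factor R = 1/(1 − e^(−kτ)) ≈ 1.4518.
Single-dose peak C₀ = D/Vd = 461/104 ≈ 4.433 mcg/mL.
Cmax,ss = C₀/(1 − f) ≈ 4.433/0.6888 ≈ 6.436 mcg/mL.
One interval later, Cmin,ss = Cmax,ss·e^(−kτ) ≈ 6.436 × 0.3112 ≈ 2.003 mcg/mL.

2.0 mcg/mL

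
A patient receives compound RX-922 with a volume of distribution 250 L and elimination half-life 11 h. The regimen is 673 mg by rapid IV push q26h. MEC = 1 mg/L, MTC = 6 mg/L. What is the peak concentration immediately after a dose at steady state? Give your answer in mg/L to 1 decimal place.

k = ln2/t½ = ln2/11 ≈ 0.063013 h⁻¹; fraction remaining f = e^(−kτ) = e^(−0.063013×26) ≈ 0.1943.
At steady state, accumulation factor R = 1/(1 − e^(−kτ)) ≈ 1.2412.
Single-dose peak C₀ = D/Vd = 673/250 ≈ 2.692 mg/L.
Steady-state peak Cmax,ss = C₀·R ≈ 2.692 × 1.2412 ≈ 3.341 mg/L.
Peak 3.3 mg/L vs MTC 6 mg/L: below toxic threshold.

3.3 mg/L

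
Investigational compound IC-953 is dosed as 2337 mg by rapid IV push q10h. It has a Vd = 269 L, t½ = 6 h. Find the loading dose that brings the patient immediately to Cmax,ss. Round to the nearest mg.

f = (1/2)^(10/6) ≈ 0.314980; accumulation ratio R = 1/(1−f) ≈ 1.45981.
Loading dose to hit Cmax,ss on first dose: D_load = D_maint·R ≈ 2337 × 1.45981 ≈ 3411.58 mg.

3412 mg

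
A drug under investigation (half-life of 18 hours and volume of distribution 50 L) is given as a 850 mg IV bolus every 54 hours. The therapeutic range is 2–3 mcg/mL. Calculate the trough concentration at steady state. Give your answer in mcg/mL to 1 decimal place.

2.4 mcg/mL

τ = 54 h = 3 half-lives, so f = (1/2)^3 = 0.125.
Accumulation ratio R = 1/(1 − f) = 1/0.875 = 8/7.
Single-dose peak C₀ = D/Vd = 850/50 = 17 mcg/mL.
Steady-state peak Cmax,ss = C₀·R = 17 × 8/7 ≈ 19.429 mcg/mL.
Steady-state trough Cmin,ss = Cmax,ss·f ≈ 19.429 × 0.125 ≈ 2.429 mcg/mL.
Trough 2.4 mcg/mL vs MEC 2 mcg/mL: adequate.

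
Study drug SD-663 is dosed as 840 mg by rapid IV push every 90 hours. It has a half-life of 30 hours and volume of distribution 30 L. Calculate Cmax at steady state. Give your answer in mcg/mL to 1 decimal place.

32.0 mcg/mL

τ = 90 h = 3 half-lives, so f = (1/2)^3 = 0.125.
At steady state, R = 1/(1 − 0.125) = 8/7.
Single-dose peak C₀ = D/Vd = 840/30 = 28 mcg/mL.
Steady-state peak Cmax,ss = C₀·R = 28 × 8/7 ≈ 32.000 mcg/mL.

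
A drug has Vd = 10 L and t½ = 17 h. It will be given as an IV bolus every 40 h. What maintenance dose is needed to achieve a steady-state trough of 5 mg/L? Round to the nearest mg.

τ/t½ = 40/17 ≈ 2.3529, so f = (1/2)^(40/17) ≈ 0.195747.
Cmin,ss = (D/Vd)·f/(1−f), so D = Cmin,ss·Vd·(1−f)/f.
D = 5 × 10 × (1−f)/f ≈ 5 × 10 × 4.10864 ≈ 205.43 mg.

205 mg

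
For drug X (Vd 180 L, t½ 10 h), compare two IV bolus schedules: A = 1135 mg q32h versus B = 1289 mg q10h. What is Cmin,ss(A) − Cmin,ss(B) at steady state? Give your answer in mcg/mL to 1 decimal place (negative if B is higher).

-6.4 mcg/mL

Regimen A: f = (1/2)^(32/10) ≈ 0.1088; Cmin,ss = (1135/180)·f/(1−f) ≈ 0.770 mcg/mL.
Regimen B: f = (1/2)^(10/10) ≈ 0.5000; Cmin,ss = (1289/180)·f/(1−f) ≈ 7.161 mcg/mL.
Difference ≈ 0.770 − 7.161 ≈ -6.391 mcg/mL.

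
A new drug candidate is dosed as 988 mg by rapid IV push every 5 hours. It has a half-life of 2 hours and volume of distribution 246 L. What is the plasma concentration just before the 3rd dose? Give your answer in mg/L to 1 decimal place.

f = (1/2)^(τ/t½) = (1/2)^(5/2) ≈ 0.1768.
C₀ = D/Vd = 988/246 ≈ 4.016 mg/L.
Before the 3rd dose, 2 doses have been given. Superposition: Cmin = C₀·(f + f²).
≈ 4.016 × (0.1768 + 0.0313) ≈ 4.016 × 0.2081 ≈ 0.836 mg/L.

0.8 mg/L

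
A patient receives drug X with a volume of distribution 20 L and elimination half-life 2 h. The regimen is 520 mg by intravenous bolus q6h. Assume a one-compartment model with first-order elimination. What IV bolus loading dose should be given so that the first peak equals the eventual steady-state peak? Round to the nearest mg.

594 mg

f = (1/2)^(6/2) ≈ 0.125000; accumulation ratio R = 1/(1−f) ≈ 1.14286.
Loading dose to hit Cmax,ss on first dose: D_load = D_maint·R ≈ 520 × 1.14286 ≈ 594.29 mg.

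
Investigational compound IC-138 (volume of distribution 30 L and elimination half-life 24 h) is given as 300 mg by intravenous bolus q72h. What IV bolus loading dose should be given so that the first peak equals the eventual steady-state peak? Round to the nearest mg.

343 mg

f = (1/2)^(72/24) ≈ 0.125000; accumulation ratio R = 1/(1−f) ≈ 1.14286.
Loading dose to hit Cmax,ss on first dose: D_load = D_maint·R ≈ 300 × 1.14286 ≈ 342.86 mg.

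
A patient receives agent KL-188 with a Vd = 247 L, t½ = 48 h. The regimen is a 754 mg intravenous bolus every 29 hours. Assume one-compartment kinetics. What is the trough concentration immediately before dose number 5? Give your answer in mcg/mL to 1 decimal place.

4.8 mcg/mL

f = (1/2)^(τ/t½) = (1/2)^(29/48) ≈ 0.6579.
C₀ = D/Vd = 754/247 ≈ 3.053 mcg/mL.
Before the 5th dose, 4 doses have been given. Superposition: Cmin = C₀·(f + f² + … + f^4).
≈ 3.053 × (0.6579 + 0.4328 + 0.2848 + 0.1873) ≈ 3.053 × 1.5628 ≈ 4.771 mcg/mL.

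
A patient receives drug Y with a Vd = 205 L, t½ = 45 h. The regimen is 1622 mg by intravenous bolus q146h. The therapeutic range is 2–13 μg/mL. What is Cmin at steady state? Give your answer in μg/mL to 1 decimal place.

0.9 μg/mL

Over one 146-h interval, 146/45 ≈ 3.2444 half-lives elapse, leaving f ≈ 0.1055 of each dose.
At steady state, accumulation factor R = 1/(1 − e^(−kτ)) ≈ 1.1179.
Each bolus raises the concentration by D/Vd = 1622/205 ≈ 7.912 μg/mL.
Steady-state peak Cmax,ss = C₀·R ≈ 7.912 × 1.1179 ≈ 8.845 μg/mL.
One interval later, Cmin,ss = Cmax,ss·e^(−kτ) ≈ 8.845 × 0.1055 ≈ 0.933 μg/mL.
Trough 0.9 μg/mL vs MEC 2 μg/mL: subtherapeutic.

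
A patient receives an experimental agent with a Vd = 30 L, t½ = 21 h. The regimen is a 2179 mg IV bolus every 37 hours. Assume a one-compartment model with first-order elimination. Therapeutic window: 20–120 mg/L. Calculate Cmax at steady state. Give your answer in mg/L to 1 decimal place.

103.0 mg/L

k = ln2/t½ = ln2/21 ≈ 0.033007 h⁻¹; fraction remaining f = e^(−kτ) = e^(−0.033007×37) ≈ 0.2949.
At steady state, accumulation factor R = 1/(1 − e^(−kτ)) ≈ 1.4182.
Each bolus raises the concentration by D/Vd = 2179/30 ≈ 72.633 mg/L.
Cmax,ss = C₀/(1 − f) ≈ 72.633/0.7051 ≈ 103.011 mg/L.
Peak 103.0 mg/L vs MTC 120 mg/L: below toxic threshold.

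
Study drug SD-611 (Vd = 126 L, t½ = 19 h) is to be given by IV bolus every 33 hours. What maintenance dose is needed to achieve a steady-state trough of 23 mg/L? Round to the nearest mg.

τ/t½ = 33/19 ≈ 1.7368, so f = (1/2)^(33/19) ≈ 0.300026.
Cmin,ss = (D/Vd)·f/(1−f), so D = Cmin,ss·Vd·(1−f)/f.
D = 23 × 126 × (1−f)/f ≈ 23 × 126 × 2.33304 ≈ 6761.15 mg.

6761 mg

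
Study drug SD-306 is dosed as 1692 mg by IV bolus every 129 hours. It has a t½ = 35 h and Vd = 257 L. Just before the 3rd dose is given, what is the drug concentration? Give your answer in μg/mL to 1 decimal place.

f = (1/2)^(τ/t½) = (1/2)^(129/35) ≈ 0.0777.
C₀ = D/Vd = 1692/257 ≈ 6.584 μg/mL.
Before the 3rd dose, 2 doses have been given. Superposition: Cmin = C₀·(f + f²).
≈ 6.584 × (0.0777 + 0.0060) ≈ 6.584 × 0.0837 ≈ 0.551 μg/mL.

0.6 μg/mL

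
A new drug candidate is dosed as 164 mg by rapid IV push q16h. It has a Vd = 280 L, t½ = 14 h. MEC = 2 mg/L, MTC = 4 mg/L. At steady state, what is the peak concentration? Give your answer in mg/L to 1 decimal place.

Over one 16-h interval, 16/14 ≈ 1.1429 half-lives elapse, leaving f ≈ 0.4529 of each dose.
At steady state, accumulation factor R = 1/(1 − e^(−kτ)) ≈ 1.8278.
Single-dose peak C₀ = D/Vd = 164/280 ≈ 0.586 mg/L.
Steady-state peak Cmax,ss = C₀·R ≈ 0.586 × 1.8278 ≈ 1.071 mg/L.
Peak 1.1 mg/L vs MTC 4 mg/L: below toxic threshold.

1.1 mg/L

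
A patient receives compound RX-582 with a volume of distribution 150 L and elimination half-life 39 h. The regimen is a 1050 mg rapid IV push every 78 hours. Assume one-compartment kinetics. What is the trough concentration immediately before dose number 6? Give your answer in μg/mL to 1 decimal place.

f = (1/2)^(τ/t½) = (1/2)^(78/39) ≈ 0.2500.
C₀ = D/Vd = 1050/150 ≈ 7.000 μg/mL.
Before the 6th dose, 5 doses have been given. Superposition: Cmin = C₀·(f + f² + … + f^5).
≈ 7.000 × (0.2500 + 0.0625 + 0.0156 + 0.0039 + 0.0010) ≈ 7.000 × 0.3330 ≈ 2.331 μg/mL.

2.3 μg/mL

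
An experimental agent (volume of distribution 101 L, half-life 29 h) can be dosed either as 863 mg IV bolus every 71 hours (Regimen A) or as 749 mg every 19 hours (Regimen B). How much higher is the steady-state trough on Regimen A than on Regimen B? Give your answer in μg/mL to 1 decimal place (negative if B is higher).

-11.0 μg/mL

Regimen A: f = (1/2)^(71/29) ≈ 0.1832; Cmin,ss = (863/101)·f/(1−f) ≈ 1.916 μg/mL.
Regimen B: f = (1/2)^(19/29) ≈ 0.6350; Cmin,ss = (749/101)·f/(1−f) ≈ 12.902 μg/mL.
Difference ≈ 1.916 − 12.902 ≈ -10.986 μg/mL.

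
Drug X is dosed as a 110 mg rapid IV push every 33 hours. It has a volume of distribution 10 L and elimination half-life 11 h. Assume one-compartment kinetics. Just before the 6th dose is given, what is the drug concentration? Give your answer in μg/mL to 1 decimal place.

1.6 μg/mL

f = (1/2)^(τ/t½) = (1/2)^(33/11) ≈ 0.1250.
C₀ = D/Vd = 110/10 ≈ 11.000 μg/mL.
Before the 6th dose, 5 doses have been given. Superposition: Cmin = C₀·(f + f² + … + f^5).
≈ 11.000 × (0.1250 + 0.0156 + 0.0020 + 0.0002 + 0.0000) ≈ 11.000 × 0.1428 ≈ 1.571 μg/mL.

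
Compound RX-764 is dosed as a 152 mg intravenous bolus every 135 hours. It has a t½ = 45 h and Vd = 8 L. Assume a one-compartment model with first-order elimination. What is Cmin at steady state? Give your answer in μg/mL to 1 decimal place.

2.7 μg/mL

τ = 135 h = 3 half-lives, so f = (1/2)^3 = 0.125.
Accumulation ratio R = 1/(1 − f) = 1/0.875 = 8/7.
Single-dose peak C₀ = D/Vd = 152/8 = 19 μg/mL.
Steady-state peak Cmax,ss = C₀·R = 19 × 8/7 ≈ 21.714 μg/mL.
Steady-state trough Cmin,ss = Cmax,ss·f ≈ 21.714 × 0.125 ≈ 2.714 μg/mL.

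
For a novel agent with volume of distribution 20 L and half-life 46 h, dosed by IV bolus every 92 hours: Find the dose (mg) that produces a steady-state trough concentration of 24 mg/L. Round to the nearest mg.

1440 mg

τ/t½ = 92/46 ≈ 2, so f = (1/2)^(92/46) ≈ 0.250000.
Cmin,ss = (D/Vd)·f/(1−f), so D = Cmin,ss·Vd·(1−f)/f.
D = 24 × 20 × (1−f)/f ≈ 24 × 20 × 3.00000 ≈ 1440.00 mg.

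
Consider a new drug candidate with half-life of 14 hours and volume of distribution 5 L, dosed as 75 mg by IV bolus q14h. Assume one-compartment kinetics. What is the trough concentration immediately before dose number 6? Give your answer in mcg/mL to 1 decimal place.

f = (1/2)^(τ/t½) = (1/2)^(14/14) ≈ 0.5000.
C₀ = D/Vd = 75/5 ≈ 15.000 mcg/mL.
Before the 6th dose, 5 doses have been given. Superposition: Cmin = C₀·(f + f² + … + f^5).
≈ 15.000 × (0.5000 + 0.2500 + 0.1250 + 0.0625 + 0.0313) ≈ 15.000 × 0.9688 ≈ 14.532 mcg/mL.

14.5 mcg/mL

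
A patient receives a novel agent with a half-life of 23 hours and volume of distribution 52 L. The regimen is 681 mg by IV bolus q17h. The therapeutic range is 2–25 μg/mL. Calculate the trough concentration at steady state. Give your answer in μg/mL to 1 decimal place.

19.6 μg/mL

Over one 17-h interval, 17/23 ≈ 0.73913 half-lives elapse, leaving f ≈ 0.5991 of each dose.
At steady state, accumulation factor R = 1/(1 − e^(−kτ)) ≈ 2.4944.
Single-dose peak C₀ = D/Vd = 681/52 ≈ 13.096 μg/mL.
Steady-state peak Cmax,ss = C₀·R ≈ 13.096 × 2.4944 ≈ 32.667 μg/mL.
Steady-state trough Cmin,ss = Cmax,ss·f ≈ 32.667 × 0.5991 ≈ 19.571 μg/mL.
Trough 19.6 μg/mL vs MEC 2 μg/mL: adequate.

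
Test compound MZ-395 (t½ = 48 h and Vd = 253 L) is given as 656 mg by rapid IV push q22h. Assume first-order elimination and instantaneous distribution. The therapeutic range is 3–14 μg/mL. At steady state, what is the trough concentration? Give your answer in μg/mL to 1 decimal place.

6.9 μg/mL

k = ln2/t½ = ln2/48 ≈ 0.014441 h⁻¹; fraction remaining f = e^(−kτ) = e^(−0.014441×22) ≈ 0.7278.
Single-dose peak C₀ = D/Vd = 656/253 ≈ 2.593 μg/mL.
Steady-state trough Cmin,ss = C₀·f/(1−f) ≈ 2.593 × 0.7278/0.2722 ≈ 6.933 μg/mL.
Trough 6.9 μg/mL vs MEC 3 μg/mL: adequate.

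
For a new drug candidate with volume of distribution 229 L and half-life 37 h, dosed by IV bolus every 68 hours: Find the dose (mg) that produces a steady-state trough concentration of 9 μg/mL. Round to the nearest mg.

τ/t½ = 68/37 ≈ 1.8378, so f = (1/2)^(68/37) ≈ 0.279741.
Cmin,ss = (D/Vd)·f/(1−f), so D = Cmin,ss·Vd·(1−f)/f.
D = 9 × 229 × (1−f)/f ≈ 9 × 229 × 2.57474 ≈ 5306.54 mg.

5307 mg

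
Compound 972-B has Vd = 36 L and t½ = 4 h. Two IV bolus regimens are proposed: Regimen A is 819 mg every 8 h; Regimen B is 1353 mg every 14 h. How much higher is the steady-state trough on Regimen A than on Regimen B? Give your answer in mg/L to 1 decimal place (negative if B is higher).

3.9 mg/L

Regimen A: f = (1/2)^(8/4) ≈ 0.2500; Cmin,ss = (819/36)·f/(1−f) ≈ 7.583 mg/L.
Regimen B: f = (1/2)^(14/4) ≈ 0.0884; Cmin,ss = (1353/36)·f/(1−f) ≈ 3.645 mg/L.
Difference ≈ 7.583 − 3.645 ≈ 3.938 mg/L.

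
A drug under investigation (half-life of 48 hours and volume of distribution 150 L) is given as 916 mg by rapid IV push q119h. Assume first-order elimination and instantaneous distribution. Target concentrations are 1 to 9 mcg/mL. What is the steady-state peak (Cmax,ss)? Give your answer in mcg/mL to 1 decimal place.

Over one 119-h interval, 119/48 ≈ 2.4792 half-lives elapse, leaving f ≈ 0.1793 of each dose.
Accumulation ratio R = 1/(1 − f) ≈ 1/0.8207 ≈ 1.2185.
Each bolus raises the concentration by D/Vd = 916/150 ≈ 6.107 mcg/mL.
Cmax,ss = C₀/(1 − f) ≈ 6.107/0.8207 ≈ 7.441 mcg/mL.
Peak 7.4 mcg/mL vs MTC 9 mcg/mL: below toxic threshold.

7.4 mcg/mL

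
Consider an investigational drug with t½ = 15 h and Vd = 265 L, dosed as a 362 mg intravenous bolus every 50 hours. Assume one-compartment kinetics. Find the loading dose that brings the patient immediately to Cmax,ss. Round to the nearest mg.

f = (1/2)^(50/15) ≈ 0.099213; accumulation ratio R = 1/(1−f) ≈ 1.11014.
Loading dose to hit Cmax,ss on first dose: D_load = D_maint·R ≈ 362 × 1.11014 ≈ 401.87 mg.

402 mg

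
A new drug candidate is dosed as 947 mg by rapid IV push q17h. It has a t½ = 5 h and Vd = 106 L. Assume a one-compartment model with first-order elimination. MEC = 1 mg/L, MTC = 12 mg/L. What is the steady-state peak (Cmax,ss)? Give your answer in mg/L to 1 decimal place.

9.9 mg/L

Over one 17-h interval, 17/5 ≈ 3.4 half-lives elapse, leaving f ≈ 0.0947 of each dose.
Accumulation ratio R = 1/(1 − f) ≈ 1/0.9053 ≈ 1.1046.
Each bolus raises the concentration by D/Vd = 947/106 ≈ 8.934 mg/L.
Steady-state peak Cmax,ss = C₀·R ≈ 8.934 × 1.1046 ≈ 9.868 mg/L.
Peak 9.9 mg/L vs MTC 12 mg/L: below toxic threshold.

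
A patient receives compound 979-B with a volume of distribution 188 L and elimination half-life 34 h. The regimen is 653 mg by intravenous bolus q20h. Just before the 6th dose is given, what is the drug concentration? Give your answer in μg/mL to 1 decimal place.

f = (1/2)^(τ/t½) = (1/2)^(20/34) ≈ 0.6652.
C₀ = D/Vd = 653/188 ≈ 3.473 μg/mL.
Before the 6th dose, 5 doses have been given. Superposition: Cmin = C₀·(f + f² + … + f^5).
≈ 3.473 × (0.6652 + 0.4425 + 0.2943 + 0.1958 + 0.1302) ≈ 3.473 × 1.7280 ≈ 6.001 μg/mL.

6.0 μg/mL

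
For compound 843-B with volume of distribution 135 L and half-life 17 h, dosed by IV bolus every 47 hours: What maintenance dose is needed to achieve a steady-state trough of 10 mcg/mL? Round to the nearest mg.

7825 mg

τ/t½ = 47/17 ≈ 2.7647, so f = (1/2)^(47/17) ≈ 0.147143.
Cmin,ss = (D/Vd)·f/(1−f), so D = Cmin,ss·Vd·(1−f)/f.
D = 10 × 135 × (1−f)/f ≈ 10 × 135 × 5.79611 ≈ 7824.75 mg.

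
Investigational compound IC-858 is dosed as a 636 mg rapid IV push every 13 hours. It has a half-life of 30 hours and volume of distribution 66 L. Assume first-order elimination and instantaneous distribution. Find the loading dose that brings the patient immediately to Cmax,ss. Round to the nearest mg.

2451 mg

f = (1/2)^(13/30) ≈ 0.740549; accumulation ratio R = 1/(1−f) ≈ 3.85429.
Loading dose to hit Cmax,ss on first dose: D_load = D_maint·R ≈ 636 × 3.85429 ≈ 2451.33 mg.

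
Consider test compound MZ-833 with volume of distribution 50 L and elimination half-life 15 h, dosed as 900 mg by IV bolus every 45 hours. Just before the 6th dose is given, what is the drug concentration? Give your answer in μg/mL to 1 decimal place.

2.6 μg/mL

f = (1/2)^(τ/t½) = (1/2)^(45/15) ≈ 0.1250.
C₀ = D/Vd = 900/50 ≈ 18.000 μg/mL.
Before the 6th dose, 5 doses have been given. Superposition: Cmin = C₀·(f + f² + … + f^5).
≈ 18.000 × (0.1250 + 0.0156 + 0.0020 + 0.0002 + 0.0000) ≈ 18.000 × 0.1428 ≈ 2.570 μg/mL.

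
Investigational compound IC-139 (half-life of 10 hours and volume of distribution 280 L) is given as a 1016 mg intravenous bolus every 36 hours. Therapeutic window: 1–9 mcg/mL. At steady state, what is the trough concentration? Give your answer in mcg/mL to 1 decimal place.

0.3 mcg/mL

Over one 36-h interval, 36/10 ≈ 3.6 half-lives elapse, leaving f ≈ 0.0825 of each dose.
Accumulation ratio R = 1/(1 − f) ≈ 1/0.9175 ≈ 1.0899.
Single-dose peak C₀ = D/Vd = 1016/280 ≈ 3.629 mcg/mL.
Steady-state peak Cmax,ss = C₀·R ≈ 3.629 × 1.0899 ≈ 3.955 mcg/mL.
One interval later, Cmin,ss = Cmax,ss·e^(−kτ) ≈ 3.955 × 0.0825 ≈ 0.326 mcg/mL.
Trough 0.3 mcg/mL vs MEC 1 mcg/mL: subtherapeutic.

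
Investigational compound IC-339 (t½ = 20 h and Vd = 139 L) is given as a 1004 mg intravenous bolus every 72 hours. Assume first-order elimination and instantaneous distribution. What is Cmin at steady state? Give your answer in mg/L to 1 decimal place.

0.6 mg/L

k = ln2/t½ = ln2/20 ≈ 0.034657 h⁻¹; fraction remaining f = e^(−kτ) = e^(−0.034657×72) ≈ 0.0825.
Each bolus raises the concentration by D/Vd = 1004/139 ≈ 7.223 mg/L.
Steady-state trough Cmin,ss = C₀·f/(1−f) ≈ 7.223 × 0.0825/0.9175 ≈ 0.649 mg/L.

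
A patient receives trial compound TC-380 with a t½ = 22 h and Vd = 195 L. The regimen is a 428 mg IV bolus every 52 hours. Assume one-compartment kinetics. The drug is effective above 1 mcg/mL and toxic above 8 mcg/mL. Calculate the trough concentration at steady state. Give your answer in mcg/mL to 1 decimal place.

k = ln2/t½ = ln2/22 ≈ 0.031507 h⁻¹; fraction remaining f = e^(−kτ) = e^(−0.031507×52) ≈ 0.1943.
Each bolus raises the concentration by D/Vd = 428/195 ≈ 2.195 mcg/mL.
Steady-state trough Cmin,ss = C₀·f/(1−f) ≈ 2.195 × 0.1943/0.8057 ≈ 0.529 mcg/mL.
Trough 0.5 mcg/mL vs MEC 1 mcg/mL: subtherapeutic.

0.5 mcg/mL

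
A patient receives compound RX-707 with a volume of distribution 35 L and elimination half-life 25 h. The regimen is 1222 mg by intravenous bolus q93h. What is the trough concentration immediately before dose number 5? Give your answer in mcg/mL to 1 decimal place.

2.9 mcg/mL

f = (1/2)^(τ/t½) = (1/2)^(93/25) ≈ 0.0759.
C₀ = D/Vd = 1222/35 ≈ 34.914 mcg/mL.
Before the 5th dose, 4 doses have been given. Superposition: Cmin = C₀·(f + f² + … + f^4).
≈ 34.914 × (0.0759 + 0.0058 + 0.0004 + 0.0000) ≈ 34.914 × 0.0821 ≈ 2.866 mcg/mL.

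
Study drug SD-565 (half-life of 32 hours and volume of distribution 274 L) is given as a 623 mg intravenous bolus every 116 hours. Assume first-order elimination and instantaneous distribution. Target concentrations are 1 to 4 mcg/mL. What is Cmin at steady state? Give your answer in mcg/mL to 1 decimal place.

0.2 mcg/mL

k = ln2/t½ = ln2/32 ≈ 0.021661 h⁻¹; fraction remaining f = e^(−kτ) = e^(−0.021661×116) ≈ 0.0811.
Accumulation ratio R = 1/(1 − f) ≈ 1/0.9189 ≈ 1.0883.
Each bolus raises the concentration by D/Vd = 623/274 ≈ 2.274 mcg/mL.
Steady-state peak Cmax,ss = C₀·R ≈ 2.274 × 1.0883 ≈ 2.475 mcg/mL.
One interval later, Cmin,ss = Cmax,ss·e^(−kτ) ≈ 2.475 × 0.0811 ≈ 0.201 mcg/mL.
Trough 0.2 mcg/mL vs MEC 1 mcg/mL: subtherapeutic.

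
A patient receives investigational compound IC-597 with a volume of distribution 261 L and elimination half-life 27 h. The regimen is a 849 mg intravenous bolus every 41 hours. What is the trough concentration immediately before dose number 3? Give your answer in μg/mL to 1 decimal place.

1.5 μg/mL

f = (1/2)^(τ/t½) = (1/2)^(41/27) ≈ 0.3490.
C₀ = D/Vd = 849/261 ≈ 3.253 μg/mL.
Before the 3rd dose, 2 doses have been given. Superposition: Cmin = C₀·(f + f²).
≈ 3.253 × (0.3490 + 0.1218) ≈ 3.253 × 0.4708 ≈ 1.532 μg/mL.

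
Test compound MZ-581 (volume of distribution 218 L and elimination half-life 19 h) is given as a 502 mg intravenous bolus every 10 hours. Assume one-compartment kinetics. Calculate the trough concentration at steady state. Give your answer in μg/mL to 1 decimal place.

5.2 μg/mL

k = ln2/t½ = ln2/19 ≈ 0.036481 h⁻¹; fraction remaining f = e^(−kτ) = e^(−0.036481×10) ≈ 0.6943.
Single-dose peak C₀ = D/Vd = 502/218 ≈ 2.303 μg/mL.
Steady-state trough Cmin,ss = C₀·f/(1−f) ≈ 2.303 × 0.6943/0.3057 ≈ 5.231 μg/mL.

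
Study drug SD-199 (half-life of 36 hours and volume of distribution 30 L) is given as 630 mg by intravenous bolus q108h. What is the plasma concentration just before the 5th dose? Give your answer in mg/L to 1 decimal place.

3.0 mg/L

f = (1/2)^(τ/t½) = (1/2)^(108/36) ≈ 0.1250.
C₀ = D/Vd = 630/30 ≈ 21.000 mg/L.
Before the 5th dose, 4 doses have been given. Superposition: Cmin = C₀·(f + f² + … + f^4).
≈ 21.000 × (0.1250 + 0.0156 + 0.0020 + 0.0002) ≈ 21.000 × 0.1428 ≈ 2.999 mg/L.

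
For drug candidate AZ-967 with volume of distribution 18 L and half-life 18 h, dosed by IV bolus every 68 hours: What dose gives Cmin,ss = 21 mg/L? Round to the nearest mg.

τ/t½ = 68/18 ≈ 3.7778, so f = (1/2)^(68/18) ≈ 0.072908.
Cmin,ss = (D/Vd)·f/(1−f), so D = Cmin,ss·Vd·(1−f)/f.
D = 21 × 18 × (1−f)/f ≈ 21 × 18 × 12.71592 ≈ 4806.62 mg.

4807 mg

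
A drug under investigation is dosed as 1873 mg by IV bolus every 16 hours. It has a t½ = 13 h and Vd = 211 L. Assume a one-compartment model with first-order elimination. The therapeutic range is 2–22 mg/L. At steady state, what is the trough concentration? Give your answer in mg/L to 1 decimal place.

Over one 16-h interval, 16/13 ≈ 1.2308 half-lives elapse, leaving f ≈ 0.4261 of each dose.
Accumulation ratio R = 1/(1 − f) ≈ 1/0.5739 ≈ 1.7425.
Each bolus raises the concentration by D/Vd = 1873/211 ≈ 8.877 mg/L.
Steady-state peak Cmax,ss = C₀·R ≈ 8.877 × 1.7425 ≈ 15.468 mg/L.
One interval later, Cmin,ss = Cmax,ss·e^(−kτ) ≈ 15.468 × 0.4261 ≈ 6.591 mg/L.
Trough 6.6 mg/L vs MEC 2 mg/L: adequate.

6.6 mg/L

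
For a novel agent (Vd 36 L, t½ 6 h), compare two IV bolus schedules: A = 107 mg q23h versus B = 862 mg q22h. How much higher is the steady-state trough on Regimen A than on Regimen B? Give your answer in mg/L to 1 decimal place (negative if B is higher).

-1.8 mg/L

Regimen A: f = (1/2)^(23/6) ≈ 0.0702; Cmin,ss = (107/36)·f/(1−f) ≈ 0.224 mg/L.
Regimen B: f = (1/2)^(22/6) ≈ 0.0787; Cmin,ss = (862/36)·f/(1−f) ≈ 2.045 mg/L.
Difference ≈ 0.224 − 2.045 ≈ -1.821 mg/L.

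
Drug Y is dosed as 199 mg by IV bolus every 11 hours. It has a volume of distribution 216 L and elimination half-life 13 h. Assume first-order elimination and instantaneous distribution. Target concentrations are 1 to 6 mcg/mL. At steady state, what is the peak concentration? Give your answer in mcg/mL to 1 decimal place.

τ/t½ = 11/13 ≈ 0.84615, so fraction remaining f = (1/2)^(11/13) ≈ 0.5563.
At steady state, accumulation factor R = 1/(1 − e^(−kτ)) ≈ 2.2538.
Each bolus raises the concentration by D/Vd = 199/216 ≈ 0.921 mcg/mL.
Steady-state peak Cmax,ss = C₀·R ≈ 0.921 × 2.2538 ≈ 2.076 mcg/mL.
Peak 2.1 mcg/mL vs MTC 6 mcg/mL: below toxic threshold.

2.1 mcg/mL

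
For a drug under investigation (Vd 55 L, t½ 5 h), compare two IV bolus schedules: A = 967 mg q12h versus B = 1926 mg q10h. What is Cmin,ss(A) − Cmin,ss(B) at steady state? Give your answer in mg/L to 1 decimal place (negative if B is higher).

-7.6 mg/L

Regimen A: f = (1/2)^(12/5) ≈ 0.1895; Cmin,ss = (967/55)·f/(1−f) ≈ 4.111 mg/L.
Regimen B: f = (1/2)^(10/5) ≈ 0.2500; Cmin,ss = (1926/55)·f/(1−f) ≈ 11.673 mg/L.
Difference ≈ 4.111 − 11.673 ≈ -7.562 mg/L.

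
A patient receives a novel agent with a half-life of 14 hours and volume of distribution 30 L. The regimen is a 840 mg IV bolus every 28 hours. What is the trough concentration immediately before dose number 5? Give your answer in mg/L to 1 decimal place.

9.3 mg/L

f = (1/2)^(τ/t½) = (1/2)^(28/14) ≈ 0.2500.
C₀ = D/Vd = 840/30 ≈ 28.000 mg/L.
Before the 5th dose, 4 doses have been given. Superposition: Cmin = C₀·(f + f² + … + f^4).
≈ 28.000 × (0.2500 + 0.0625 + 0.0156 + 0.0039) ≈ 28.000 × 0.3320 ≈ 9.296 mg/L.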